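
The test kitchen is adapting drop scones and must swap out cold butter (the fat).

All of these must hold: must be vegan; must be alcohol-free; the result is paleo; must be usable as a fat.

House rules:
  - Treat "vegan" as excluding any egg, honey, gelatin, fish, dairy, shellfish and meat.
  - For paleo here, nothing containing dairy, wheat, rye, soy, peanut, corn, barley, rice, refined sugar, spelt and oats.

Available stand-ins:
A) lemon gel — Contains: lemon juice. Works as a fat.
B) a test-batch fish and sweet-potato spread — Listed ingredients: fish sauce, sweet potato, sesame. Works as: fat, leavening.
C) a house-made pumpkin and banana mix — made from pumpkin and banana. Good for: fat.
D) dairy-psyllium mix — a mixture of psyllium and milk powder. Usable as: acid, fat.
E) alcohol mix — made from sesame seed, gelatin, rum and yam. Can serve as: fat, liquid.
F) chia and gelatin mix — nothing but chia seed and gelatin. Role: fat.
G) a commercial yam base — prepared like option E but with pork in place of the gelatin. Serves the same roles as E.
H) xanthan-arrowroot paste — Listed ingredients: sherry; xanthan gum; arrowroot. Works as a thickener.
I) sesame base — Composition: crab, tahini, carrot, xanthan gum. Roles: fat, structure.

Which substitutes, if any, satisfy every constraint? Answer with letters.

A: only lemon juice; none excluded — keep
B: has fish sauce, so not vegan — reject
C: only banana and pumpkin; none excluded — valid
D: has milk powder, so not vegan; has milk powder, so not paleo — no
E: has gelatin, so not vegan; has rum, so not alcohol-free — no
F: has gelatin, so not vegan — reject
G: has pork, so not vegan; has rum, so not alcohol-free — reject
H: not usable as a fat; has sherry, so not alcohol-free — reject
I: has crab, so not vegan — reject

A, C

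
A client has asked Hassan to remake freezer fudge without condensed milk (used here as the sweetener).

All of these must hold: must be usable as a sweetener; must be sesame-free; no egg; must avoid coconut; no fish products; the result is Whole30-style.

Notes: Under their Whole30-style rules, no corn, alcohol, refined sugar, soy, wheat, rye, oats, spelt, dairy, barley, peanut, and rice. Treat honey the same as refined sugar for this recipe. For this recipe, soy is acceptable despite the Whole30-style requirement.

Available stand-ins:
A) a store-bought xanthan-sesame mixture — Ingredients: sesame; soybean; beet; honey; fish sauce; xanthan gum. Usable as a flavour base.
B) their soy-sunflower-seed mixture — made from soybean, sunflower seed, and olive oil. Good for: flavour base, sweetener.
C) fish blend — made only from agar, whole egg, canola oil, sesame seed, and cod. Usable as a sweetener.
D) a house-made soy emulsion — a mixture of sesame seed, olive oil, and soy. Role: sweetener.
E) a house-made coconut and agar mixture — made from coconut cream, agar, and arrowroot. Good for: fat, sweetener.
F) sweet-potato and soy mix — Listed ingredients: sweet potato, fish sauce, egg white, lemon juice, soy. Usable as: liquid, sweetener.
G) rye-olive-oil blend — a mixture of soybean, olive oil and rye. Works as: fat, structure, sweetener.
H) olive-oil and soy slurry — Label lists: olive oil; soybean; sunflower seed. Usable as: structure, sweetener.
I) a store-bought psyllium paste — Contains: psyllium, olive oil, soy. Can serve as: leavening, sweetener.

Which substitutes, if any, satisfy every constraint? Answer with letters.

B, H, I

A: not usable as a sweetener; has honey, so not Whole30-style (and 2 more) — no
B: soy is permitted under the Whole30-style carve-out; nothing else excluded — keep
C: has cod, so not fish-free; has sesame seed, so not sesame-free (and 1 more) — out
D: has sesame seed, so not sesame-free — reject
E: has coconut cream, so not coconut-free — reject
F: has fish sauce, so not fish-free; has egg white, so not egg-free — out
G: has rye, so not Whole30-style — reject
H: soy is permitted under the Whole30-style carve-out; nothing else excluded — OK
I: soy is permitted under the Whole30-style carve-out; nothing else excluded — OK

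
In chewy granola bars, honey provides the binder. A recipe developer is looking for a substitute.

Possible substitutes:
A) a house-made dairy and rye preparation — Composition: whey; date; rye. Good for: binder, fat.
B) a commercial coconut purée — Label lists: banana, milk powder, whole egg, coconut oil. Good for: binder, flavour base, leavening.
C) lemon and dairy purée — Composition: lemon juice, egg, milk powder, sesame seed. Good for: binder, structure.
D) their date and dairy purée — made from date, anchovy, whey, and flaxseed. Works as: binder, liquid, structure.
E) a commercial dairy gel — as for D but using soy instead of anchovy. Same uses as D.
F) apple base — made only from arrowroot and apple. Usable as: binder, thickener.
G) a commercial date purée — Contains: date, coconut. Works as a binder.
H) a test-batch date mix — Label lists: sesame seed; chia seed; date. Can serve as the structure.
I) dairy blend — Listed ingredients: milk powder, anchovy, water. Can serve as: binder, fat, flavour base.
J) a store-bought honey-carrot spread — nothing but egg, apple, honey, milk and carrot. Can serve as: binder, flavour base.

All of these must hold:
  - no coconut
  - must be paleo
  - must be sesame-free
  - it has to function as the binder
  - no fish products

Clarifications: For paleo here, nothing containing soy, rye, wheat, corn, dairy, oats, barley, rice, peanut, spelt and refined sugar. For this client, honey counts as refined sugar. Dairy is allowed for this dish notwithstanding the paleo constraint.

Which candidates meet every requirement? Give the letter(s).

F

A: has rye, so not paleo — reject
B: has coconut oil, so not coconut-free — reject
C: has sesame seed, so not sesame-free — out
D: has anchovy, so not fish-free — reject
E: has soy, so not paleo — reject
F: only apple and arrowroot; none excluded — valid
G: has coconut, so not coconut-free — reject
H: not usable as a binder; has sesame seed, so not sesame-free — no
I: has anchovy, so not fish-free — no
J: has honey, so not paleo — out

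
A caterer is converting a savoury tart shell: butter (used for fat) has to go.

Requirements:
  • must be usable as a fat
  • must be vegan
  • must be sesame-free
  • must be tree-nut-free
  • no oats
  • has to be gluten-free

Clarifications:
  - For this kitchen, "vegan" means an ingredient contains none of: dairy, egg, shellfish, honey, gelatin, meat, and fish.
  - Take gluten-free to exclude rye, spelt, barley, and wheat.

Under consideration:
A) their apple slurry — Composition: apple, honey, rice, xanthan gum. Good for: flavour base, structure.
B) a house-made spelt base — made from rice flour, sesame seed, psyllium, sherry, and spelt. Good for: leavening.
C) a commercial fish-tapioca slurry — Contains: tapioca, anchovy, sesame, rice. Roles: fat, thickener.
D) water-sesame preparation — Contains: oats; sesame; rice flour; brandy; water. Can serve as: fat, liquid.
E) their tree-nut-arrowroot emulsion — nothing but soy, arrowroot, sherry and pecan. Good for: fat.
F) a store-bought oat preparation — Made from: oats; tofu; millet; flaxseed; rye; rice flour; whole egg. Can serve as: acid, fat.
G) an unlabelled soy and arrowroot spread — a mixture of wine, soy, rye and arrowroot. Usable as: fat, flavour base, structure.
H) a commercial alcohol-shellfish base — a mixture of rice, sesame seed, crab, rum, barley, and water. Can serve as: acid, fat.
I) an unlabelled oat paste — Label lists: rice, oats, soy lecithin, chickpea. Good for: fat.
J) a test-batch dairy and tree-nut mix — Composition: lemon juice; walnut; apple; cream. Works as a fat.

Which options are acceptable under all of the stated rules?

A: not usable as a fat; has honey, so not vegan — reject
B: not usable as a fat; has spelt, so not gluten-free (and 1 more) — out
C: has anchovy, so not vegan; has sesame, so not sesame-free — reject
D: has sesame, so not sesame-free; has oats, so not oat-free — no
E: has pecan, so not tree-nut-free — out
F: has whole egg, so not vegan; has rye, so not gluten-free (and 1 more) — no
G: has rye, so not gluten-free — reject
H: has crab, so not vegan; has barley, so not gluten-free (and 1 more) — out
I: has oats, so not oat-free — reject
J: has cream, so not vegan; has walnut, so not tree-nut-free — reject

none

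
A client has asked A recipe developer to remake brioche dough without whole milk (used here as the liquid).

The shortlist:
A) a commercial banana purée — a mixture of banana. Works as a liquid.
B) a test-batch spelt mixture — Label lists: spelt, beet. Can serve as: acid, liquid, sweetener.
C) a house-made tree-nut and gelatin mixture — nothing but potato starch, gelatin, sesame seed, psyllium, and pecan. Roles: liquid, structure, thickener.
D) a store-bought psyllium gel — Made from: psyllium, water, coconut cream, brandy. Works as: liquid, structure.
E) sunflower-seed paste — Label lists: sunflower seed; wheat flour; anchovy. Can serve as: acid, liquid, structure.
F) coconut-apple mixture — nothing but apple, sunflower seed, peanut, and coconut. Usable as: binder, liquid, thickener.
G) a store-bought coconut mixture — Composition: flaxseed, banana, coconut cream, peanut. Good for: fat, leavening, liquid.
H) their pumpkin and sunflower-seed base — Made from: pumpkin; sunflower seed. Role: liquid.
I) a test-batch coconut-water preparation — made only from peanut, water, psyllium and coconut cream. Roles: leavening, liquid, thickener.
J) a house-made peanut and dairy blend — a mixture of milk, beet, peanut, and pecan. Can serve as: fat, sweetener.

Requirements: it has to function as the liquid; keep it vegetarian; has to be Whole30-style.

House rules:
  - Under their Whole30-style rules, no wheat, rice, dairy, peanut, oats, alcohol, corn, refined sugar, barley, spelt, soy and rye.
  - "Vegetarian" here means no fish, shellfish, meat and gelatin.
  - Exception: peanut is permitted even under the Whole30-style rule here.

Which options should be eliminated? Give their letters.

B, C, D, E, J

A: only banana; none excluded — valid
B: has spelt, so not Whole30-style — reject
C: has gelatin, so not vegetarian — reject
D: has brandy, so not Whole30-style — reject
E: has wheat flour, so not Whole30-style; has anchovy, so not vegetarian — no
F: peanut is permitted under the Whole30-style carve-out; nothing else excluded — keep
G: peanut is permitted under the Whole30-style carve-out; nothing else excluded — keep
H: nothing on the exclusion list — valid
I: peanut is permitted under the Whole30-style carve-out; nothing else excluded — valid
J: not usable as a liquid; has milk, so not Whole30-style — no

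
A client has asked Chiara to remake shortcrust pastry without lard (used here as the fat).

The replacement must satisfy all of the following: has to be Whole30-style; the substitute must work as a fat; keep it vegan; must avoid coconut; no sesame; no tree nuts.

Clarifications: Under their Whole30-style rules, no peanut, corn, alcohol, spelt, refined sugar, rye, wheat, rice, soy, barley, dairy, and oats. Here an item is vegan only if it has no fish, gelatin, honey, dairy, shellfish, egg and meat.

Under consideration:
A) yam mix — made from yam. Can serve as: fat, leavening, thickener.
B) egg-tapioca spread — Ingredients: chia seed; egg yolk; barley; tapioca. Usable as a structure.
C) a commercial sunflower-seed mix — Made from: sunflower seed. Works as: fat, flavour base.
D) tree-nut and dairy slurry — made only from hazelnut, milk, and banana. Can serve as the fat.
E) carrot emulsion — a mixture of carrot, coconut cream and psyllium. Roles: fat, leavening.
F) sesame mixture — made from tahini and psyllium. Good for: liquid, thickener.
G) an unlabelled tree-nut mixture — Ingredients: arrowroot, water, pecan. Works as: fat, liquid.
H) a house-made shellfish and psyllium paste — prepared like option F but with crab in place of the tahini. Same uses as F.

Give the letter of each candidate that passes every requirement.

A: every rule checks out — valid
B: not usable as a fat; has barley, so not Whole30-style (and 1 more) — out
C: only sunflower seed; none excluded — keep
D: has milk, so not Whole30-style; has milk, so not vegan (and 1 more) — no
E: has coconut cream, so not coconut-free — reject
F: not usable as a fat; has tahini, so not sesame-free — no
G: has pecan, so not tree-nut-free — reject
H: not usable as a fat; has crab, so not vegan — reject

A, C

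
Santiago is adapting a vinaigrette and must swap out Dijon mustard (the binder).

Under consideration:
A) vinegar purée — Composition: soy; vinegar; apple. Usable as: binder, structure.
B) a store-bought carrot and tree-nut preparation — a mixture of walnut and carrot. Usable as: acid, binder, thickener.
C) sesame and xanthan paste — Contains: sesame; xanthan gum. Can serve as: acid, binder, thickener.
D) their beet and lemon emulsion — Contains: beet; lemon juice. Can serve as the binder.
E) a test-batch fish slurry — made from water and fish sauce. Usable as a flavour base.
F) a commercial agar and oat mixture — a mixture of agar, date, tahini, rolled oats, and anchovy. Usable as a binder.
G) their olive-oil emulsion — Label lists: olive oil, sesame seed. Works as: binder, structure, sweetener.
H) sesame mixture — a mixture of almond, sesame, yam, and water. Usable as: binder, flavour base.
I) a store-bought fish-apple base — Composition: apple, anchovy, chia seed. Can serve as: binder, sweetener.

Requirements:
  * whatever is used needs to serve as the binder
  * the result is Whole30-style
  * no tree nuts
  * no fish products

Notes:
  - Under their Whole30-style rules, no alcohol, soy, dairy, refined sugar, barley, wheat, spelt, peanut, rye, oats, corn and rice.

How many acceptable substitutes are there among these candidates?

A: has soy, so not Whole30-style — no
B: has walnut, so not tree-nut-free — out
C: only sesame and xanthan gum; none excluded — keep
D: Whole30-style, no tree nuts — keep
E: not usable as a binder; has fish sauce, so not fish-free — reject
F: has rolled oats, so not Whole30-style; has anchovy, so not fish-free — no
G: works as a binder, no tree nuts, no fish — OK
H: has almond, so not tree-nut-free — no
I: has anchovy, so not fish-free — out

3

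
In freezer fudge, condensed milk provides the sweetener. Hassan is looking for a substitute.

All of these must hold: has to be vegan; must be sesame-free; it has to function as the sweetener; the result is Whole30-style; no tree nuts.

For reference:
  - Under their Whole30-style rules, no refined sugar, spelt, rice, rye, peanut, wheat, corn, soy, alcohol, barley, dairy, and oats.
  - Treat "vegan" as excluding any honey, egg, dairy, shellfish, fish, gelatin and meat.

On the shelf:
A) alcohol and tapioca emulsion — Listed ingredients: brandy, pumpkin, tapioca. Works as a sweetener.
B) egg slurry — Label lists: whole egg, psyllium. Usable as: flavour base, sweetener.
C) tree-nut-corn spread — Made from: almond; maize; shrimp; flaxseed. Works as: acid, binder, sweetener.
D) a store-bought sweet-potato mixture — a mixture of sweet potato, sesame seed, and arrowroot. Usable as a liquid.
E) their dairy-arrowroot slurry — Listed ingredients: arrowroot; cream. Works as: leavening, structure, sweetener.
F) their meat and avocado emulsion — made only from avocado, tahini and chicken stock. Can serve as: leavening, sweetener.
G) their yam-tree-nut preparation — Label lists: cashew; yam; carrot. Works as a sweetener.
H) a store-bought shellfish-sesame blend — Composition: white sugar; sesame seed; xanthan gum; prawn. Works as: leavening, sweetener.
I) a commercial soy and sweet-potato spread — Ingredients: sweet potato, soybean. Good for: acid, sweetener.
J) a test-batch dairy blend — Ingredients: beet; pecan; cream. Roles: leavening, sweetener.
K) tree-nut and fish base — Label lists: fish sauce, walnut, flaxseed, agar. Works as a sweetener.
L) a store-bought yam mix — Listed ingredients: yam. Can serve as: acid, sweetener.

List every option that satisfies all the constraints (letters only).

L

A: has brandy, so not Whole30-style — no
B: has whole egg, so not vegan — out
C: has maize, so not Whole30-style; has shrimp, so not vegan (and 1 more) — out
D: not usable as a sweetener; has sesame seed, so not sesame-free — reject
E: has cream, so not Whole30-style; has cream, so not vegan — reject
F: has chicken stock, so not vegan; has tahini, so not sesame-free — no
G: has cashew, so not tree-nut-free — out
H: has white sugar, so not Whole30-style; has prawn, so not vegan (and 1 more) — out
I: has soybean, so not Whole30-style — reject
J: has cream, so not Whole30-style; has cream, so not vegan (and 1 more) — no
K: has fish sauce, so not vegan; has walnut, so not tree-nut-free — no
L: works as a sweetener, Whole30-style, no sesame — valid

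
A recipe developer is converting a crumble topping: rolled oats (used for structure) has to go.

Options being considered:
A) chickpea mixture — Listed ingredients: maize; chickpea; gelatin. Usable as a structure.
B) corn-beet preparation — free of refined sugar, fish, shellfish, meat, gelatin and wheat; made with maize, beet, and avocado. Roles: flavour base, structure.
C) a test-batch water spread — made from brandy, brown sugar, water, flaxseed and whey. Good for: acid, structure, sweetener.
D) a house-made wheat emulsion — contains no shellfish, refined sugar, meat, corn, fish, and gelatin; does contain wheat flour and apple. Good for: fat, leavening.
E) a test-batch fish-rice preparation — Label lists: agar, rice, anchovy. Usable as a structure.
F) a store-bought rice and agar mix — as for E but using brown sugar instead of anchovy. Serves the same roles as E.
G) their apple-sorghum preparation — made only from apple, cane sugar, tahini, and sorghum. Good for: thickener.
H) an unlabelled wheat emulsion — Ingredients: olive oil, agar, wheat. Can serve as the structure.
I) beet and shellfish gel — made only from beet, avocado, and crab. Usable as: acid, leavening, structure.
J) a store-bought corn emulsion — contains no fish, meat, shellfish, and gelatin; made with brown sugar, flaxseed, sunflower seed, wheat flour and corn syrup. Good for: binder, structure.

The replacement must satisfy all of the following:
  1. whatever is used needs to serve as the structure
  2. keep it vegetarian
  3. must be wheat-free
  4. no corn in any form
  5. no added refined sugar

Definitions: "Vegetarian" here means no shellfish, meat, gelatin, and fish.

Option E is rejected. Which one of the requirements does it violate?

vegetarian

usable as a structure: satisfied
vegetarian: has anchovy — fails
corn-free: satisfied
no-added-sugar: satisfied
wheat-free: satisfied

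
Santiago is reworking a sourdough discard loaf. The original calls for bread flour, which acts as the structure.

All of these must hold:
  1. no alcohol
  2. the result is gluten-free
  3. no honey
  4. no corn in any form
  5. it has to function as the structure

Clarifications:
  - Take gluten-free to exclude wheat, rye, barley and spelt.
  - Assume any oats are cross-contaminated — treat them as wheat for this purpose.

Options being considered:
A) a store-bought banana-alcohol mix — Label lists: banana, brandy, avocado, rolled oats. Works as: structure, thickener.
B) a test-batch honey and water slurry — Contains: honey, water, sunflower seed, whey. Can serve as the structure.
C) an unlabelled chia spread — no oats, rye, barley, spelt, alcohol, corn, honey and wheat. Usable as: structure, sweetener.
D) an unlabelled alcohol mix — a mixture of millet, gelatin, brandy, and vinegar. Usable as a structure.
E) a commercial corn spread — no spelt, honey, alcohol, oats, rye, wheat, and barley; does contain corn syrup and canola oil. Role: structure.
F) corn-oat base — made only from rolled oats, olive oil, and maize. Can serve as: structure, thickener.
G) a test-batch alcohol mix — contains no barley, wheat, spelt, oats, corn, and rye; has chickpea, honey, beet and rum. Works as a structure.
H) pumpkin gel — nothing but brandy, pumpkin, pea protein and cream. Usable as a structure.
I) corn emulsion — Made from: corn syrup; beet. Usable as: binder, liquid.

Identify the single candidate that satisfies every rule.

C

A: has rolled oats, so not gluten-free; has brandy, so not alcohol-free — out
B: has honey, so not honey-free — out
C: works as a structure, no alcohol, no corn — valid
D: has brandy, so not alcohol-free — reject
E: has corn syrup, so not corn-free — no
F: has rolled oats, so not gluten-free; has maize, so not corn-free — reject
G: has honey, so not honey-free; has rum, so not alcohol-free — out
H: has brandy, so not alcohol-free — out
I: not usable as a structure; has corn syrup, so not corn-free — no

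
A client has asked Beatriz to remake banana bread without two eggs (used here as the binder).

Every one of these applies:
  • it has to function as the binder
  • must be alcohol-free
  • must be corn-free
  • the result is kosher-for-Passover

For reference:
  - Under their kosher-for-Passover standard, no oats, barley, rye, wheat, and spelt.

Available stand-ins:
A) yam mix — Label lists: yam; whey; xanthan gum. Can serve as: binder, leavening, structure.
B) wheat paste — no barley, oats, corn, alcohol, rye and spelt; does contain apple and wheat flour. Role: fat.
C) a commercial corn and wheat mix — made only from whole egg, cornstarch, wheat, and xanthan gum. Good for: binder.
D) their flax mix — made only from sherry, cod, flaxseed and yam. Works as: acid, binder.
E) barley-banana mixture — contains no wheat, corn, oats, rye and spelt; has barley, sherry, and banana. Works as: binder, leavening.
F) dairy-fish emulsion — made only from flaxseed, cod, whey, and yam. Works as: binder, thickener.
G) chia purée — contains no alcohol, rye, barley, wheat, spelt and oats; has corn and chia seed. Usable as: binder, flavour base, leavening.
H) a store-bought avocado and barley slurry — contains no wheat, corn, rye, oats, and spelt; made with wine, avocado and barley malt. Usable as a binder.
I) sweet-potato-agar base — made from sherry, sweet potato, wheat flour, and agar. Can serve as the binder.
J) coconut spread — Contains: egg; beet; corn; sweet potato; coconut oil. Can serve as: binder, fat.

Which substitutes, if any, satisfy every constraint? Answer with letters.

A, F

A: works as a binder, no alcohol, kosher-for-Passover — valid
B: not usable as a binder; has wheat flour, so not kosher-for-Passover — out
C: has wheat, so not kosher-for-Passover; has cornstarch, so not corn-free — no
D: has sherry, so not alcohol-free — out
E: has barley, so not kosher-for-Passover; has sherry, so not alcohol-free — no
F: whey and cod etc. — none of it excluded — valid
G: has corn, so not corn-free — reject
H: has barley malt, so not kosher-for-Passover; has wine, so not alcohol-free — reject
I: has wheat flour, so not kosher-for-Passover; has sherry, so not alcohol-free — out
J: has corn, so not corn-free — out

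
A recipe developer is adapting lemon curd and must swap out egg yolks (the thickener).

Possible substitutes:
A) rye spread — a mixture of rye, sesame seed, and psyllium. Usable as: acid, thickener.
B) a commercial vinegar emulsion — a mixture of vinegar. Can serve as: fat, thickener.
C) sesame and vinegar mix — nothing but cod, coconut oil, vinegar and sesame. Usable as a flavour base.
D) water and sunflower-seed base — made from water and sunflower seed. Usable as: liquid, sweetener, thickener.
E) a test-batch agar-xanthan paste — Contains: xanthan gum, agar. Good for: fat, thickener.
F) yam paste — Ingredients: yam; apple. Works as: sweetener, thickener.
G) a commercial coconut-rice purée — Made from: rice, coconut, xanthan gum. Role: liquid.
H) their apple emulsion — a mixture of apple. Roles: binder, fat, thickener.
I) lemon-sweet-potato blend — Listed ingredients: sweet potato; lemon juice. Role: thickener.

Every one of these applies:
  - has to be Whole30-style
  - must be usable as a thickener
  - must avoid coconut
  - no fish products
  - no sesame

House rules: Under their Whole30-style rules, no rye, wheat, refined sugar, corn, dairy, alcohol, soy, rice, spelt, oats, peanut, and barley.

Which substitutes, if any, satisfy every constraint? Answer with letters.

B, D, E, F, H, I

A: has rye, so not Whole30-style; has sesame seed, so not sesame-free — out
B: no coconut, no fish — keep
C: not usable as a thickener; has sesame, so not sesame-free (and 2 more) — no
D: works as a thickener, no coconut, no fish — keep
E: works as a thickener, Whole30-style, no sesame — valid
F: only yam and apple; none excluded — OK
G: not usable as a thickener; has rice, so not Whole30-style (and 1 more) — reject
H: all constraints satisfied — keep
I: nothing on the exclusion list — valid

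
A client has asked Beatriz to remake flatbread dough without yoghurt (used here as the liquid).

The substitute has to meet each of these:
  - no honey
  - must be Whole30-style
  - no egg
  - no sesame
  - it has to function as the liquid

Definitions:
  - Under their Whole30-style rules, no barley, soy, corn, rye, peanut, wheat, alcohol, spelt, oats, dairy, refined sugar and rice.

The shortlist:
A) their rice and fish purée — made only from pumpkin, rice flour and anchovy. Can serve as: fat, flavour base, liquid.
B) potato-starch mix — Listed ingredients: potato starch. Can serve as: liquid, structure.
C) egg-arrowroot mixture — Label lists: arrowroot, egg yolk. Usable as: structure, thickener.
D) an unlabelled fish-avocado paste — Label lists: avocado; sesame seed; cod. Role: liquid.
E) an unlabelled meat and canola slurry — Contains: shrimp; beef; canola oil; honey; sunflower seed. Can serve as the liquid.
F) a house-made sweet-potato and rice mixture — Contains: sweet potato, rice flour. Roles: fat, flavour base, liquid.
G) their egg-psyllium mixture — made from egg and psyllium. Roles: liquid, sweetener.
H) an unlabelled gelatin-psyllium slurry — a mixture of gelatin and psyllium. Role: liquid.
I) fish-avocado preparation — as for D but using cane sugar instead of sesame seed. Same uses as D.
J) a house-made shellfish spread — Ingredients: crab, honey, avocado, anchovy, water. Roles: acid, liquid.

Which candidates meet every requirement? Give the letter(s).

A: has rice flour, so not Whole30-style — no
B: every rule checks out — valid
C: not usable as a liquid; has egg yolk, so not egg-free — no
D: has sesame seed, so not sesame-free — out
E: has honey, so not honey-free — reject
F: has rice flour, so not Whole30-style — out
G: has egg, so not egg-free — out
H: all constraints satisfied — OK
I: has cane sugar, so not Whole30-style — out
J: has honey, so not honey-free — no

B, H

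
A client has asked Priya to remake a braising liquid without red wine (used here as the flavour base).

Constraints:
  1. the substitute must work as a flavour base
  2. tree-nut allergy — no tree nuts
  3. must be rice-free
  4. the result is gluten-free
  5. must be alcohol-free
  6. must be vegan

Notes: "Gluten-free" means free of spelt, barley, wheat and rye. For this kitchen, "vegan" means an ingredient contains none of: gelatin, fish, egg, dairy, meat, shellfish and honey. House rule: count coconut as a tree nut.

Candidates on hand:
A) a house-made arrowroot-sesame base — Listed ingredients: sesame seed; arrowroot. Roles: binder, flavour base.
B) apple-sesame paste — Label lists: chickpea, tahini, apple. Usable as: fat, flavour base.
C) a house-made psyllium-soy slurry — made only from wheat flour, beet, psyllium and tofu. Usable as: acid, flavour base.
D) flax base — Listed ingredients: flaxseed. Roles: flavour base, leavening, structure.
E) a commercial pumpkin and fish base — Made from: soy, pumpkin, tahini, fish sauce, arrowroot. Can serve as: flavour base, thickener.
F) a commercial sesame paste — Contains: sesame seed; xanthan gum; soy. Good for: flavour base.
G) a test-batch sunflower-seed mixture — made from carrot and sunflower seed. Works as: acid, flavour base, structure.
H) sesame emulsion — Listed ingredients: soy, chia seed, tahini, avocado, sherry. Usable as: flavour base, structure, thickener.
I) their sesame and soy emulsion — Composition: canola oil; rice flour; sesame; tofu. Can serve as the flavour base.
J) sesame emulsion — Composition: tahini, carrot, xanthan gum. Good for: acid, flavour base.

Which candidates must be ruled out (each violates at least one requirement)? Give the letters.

A: only sesame seed and arrowroot; none excluded — keep
B: every rule checks out — valid
C: has wheat flour, so not gluten-free — out
D: works as a flavour base, no alcohol, tree-nut-free — keep
E: has fish sauce, so not vegan — reject
F: only sesame seed, soy and xanthan gum; none excluded — keep
G: every rule checks out — OK
H: has sherry, so not alcohol-free — reject
I: has rice flour, so not rice-free — no
J: only tahini, xanthan gum, and carrot; none excluded — OK

C, E, H, I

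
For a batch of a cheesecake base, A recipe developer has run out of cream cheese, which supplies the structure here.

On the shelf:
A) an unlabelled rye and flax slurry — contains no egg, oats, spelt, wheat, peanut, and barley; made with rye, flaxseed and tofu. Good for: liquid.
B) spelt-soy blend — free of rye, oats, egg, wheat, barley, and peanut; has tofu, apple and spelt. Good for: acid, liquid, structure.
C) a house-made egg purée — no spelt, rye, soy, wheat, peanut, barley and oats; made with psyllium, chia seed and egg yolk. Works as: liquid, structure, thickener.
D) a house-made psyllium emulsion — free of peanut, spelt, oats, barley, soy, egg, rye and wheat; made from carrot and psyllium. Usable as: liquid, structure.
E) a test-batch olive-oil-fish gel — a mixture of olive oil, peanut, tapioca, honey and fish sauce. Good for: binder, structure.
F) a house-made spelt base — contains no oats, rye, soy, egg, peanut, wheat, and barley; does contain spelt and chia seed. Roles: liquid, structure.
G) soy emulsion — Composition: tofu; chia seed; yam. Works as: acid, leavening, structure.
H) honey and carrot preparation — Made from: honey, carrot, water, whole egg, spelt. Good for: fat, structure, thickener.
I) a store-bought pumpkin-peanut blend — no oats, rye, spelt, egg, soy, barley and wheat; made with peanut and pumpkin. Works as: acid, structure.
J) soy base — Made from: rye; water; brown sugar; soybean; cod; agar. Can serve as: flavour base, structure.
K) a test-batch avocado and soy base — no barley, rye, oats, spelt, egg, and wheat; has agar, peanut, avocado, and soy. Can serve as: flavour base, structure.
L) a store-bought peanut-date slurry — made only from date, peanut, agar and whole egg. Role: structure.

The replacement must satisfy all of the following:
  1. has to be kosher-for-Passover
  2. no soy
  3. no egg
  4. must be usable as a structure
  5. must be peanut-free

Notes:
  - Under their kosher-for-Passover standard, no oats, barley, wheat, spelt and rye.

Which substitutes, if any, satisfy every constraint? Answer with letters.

A: not usable as a structure; has rye, so not kosher-for-Passover (and 1 more) — out
B: has spelt, so not kosher-for-Passover; has tofu, so not soy-free — out
C: has egg yolk, so not egg-free — reject
D: every rule checks out — keep
E: has peanut, so not peanut-free — no
F: has spelt, so not kosher-for-Passover — no
G: has tofu, so not soy-free — no
H: has spelt, so not kosher-for-Passover; has whole egg, so not egg-free — no
I: has peanut, so not peanut-free — out
J: has rye, so not kosher-for-Passover; has soybean, so not soy-free — reject
K: has soy, so not soy-free; has peanut, so not peanut-free — no
L: has whole egg, so not egg-free; has peanut, so not peanut-free — no

D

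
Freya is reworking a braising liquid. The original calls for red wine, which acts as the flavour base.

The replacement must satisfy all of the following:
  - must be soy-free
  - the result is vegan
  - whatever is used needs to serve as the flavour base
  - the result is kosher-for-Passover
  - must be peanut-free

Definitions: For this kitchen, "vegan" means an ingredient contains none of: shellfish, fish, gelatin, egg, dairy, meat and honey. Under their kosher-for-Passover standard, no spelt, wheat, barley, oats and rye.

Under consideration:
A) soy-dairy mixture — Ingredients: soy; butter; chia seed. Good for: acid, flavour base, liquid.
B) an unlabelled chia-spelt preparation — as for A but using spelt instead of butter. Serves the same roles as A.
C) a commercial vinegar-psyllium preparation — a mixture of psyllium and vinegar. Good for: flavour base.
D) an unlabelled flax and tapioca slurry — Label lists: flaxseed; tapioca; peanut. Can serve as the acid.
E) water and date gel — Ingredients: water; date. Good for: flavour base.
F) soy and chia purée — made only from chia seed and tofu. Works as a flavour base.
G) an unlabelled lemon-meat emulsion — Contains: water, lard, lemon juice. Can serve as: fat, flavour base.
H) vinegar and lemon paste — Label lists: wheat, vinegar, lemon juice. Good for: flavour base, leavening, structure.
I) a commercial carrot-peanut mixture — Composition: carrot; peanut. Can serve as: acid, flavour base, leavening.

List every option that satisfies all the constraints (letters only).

C, E

A: has butter, so not vegan; has soy, so not soy-free — reject
B: has spelt, so not kosher-for-Passover; has soy, so not soy-free — reject
C: works as a flavour base, no peanut, vegan — OK
D: not usable as a flavour base; has peanut, so not peanut-free — out
E: every rule checks out — keep
F: has tofu, so not soy-free — no
G: has lard, so not vegan — out
H: has wheat, so not kosher-for-Passover — no
I: has peanut, so not peanut-free — no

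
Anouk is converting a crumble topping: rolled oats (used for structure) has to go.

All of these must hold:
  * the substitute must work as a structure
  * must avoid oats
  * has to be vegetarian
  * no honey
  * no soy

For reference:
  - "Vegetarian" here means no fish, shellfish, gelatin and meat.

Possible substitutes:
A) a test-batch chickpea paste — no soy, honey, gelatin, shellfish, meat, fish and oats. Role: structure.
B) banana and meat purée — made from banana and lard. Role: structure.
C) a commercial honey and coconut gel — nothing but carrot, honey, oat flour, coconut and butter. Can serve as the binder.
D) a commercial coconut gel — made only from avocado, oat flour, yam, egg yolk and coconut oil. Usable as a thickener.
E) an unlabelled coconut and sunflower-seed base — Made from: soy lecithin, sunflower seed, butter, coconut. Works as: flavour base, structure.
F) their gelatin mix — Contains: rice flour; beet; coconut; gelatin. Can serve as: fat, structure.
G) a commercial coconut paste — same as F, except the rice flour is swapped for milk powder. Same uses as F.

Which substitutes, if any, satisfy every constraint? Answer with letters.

A: every rule checks out — OK
B: has lard, so not vegetarian — out
C: not usable as a structure; has honey, so not honey-free (and 1 more) — out
D: not usable as a structure; has oat flour, so not oat-free — no
E: has soy lecithin, so not soy-free — out
F: has gelatin, so not vegetarian — no
G: has gelatin, so not vegetarian — out

A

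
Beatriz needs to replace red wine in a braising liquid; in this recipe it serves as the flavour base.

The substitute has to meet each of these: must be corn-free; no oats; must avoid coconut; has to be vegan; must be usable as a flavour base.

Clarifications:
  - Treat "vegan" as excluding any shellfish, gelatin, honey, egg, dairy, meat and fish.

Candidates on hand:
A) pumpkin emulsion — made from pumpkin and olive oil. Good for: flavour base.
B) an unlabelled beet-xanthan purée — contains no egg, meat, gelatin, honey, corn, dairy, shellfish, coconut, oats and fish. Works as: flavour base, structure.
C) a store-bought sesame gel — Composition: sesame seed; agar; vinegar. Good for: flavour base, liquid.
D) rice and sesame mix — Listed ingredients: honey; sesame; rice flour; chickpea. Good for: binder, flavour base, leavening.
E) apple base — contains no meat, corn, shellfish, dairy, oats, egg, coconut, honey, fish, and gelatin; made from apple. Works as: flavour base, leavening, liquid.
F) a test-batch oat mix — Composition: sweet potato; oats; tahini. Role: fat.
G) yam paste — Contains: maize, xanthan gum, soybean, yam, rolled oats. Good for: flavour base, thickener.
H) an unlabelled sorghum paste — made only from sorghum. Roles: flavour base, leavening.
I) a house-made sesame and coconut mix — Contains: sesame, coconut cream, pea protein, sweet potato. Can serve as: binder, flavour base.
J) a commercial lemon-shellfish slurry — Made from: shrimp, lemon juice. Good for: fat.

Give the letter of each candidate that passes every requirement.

A, B, C, E, H

A: only pumpkin and olive oil; none excluded — valid
B: works as a flavour base, vegan, no oats — OK
C: every rule checks out — keep
D: has honey, so not vegan — out
E: no corn, no oats — OK
F: not usable as a flavour base; has oats, so not oat-free — reject
G: has rolled oats, so not oat-free; has maize, so not corn-free — out
H: only sorghum; none excluded — valid
I: has coconut cream, so not coconut-free — reject
J: not usable as a flavour base; has shrimp, so not vegan — reject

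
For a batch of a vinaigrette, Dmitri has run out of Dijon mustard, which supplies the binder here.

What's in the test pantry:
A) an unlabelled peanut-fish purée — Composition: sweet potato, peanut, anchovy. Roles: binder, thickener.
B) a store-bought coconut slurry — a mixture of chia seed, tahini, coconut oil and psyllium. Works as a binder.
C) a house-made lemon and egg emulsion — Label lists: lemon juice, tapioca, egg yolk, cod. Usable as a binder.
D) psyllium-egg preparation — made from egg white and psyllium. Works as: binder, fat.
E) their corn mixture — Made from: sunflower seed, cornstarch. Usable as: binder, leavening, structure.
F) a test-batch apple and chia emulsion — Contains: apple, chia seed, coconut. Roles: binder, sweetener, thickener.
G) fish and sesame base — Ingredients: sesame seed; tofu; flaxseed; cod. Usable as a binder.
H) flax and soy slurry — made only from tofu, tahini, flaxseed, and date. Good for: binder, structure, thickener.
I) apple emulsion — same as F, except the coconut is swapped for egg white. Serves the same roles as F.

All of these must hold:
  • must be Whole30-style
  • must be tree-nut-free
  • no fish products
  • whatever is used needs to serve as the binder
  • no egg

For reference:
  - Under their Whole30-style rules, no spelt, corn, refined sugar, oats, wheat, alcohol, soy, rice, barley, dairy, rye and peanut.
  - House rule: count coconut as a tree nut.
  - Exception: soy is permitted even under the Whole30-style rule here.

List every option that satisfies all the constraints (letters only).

H

A: has peanut, so not Whole30-style; has anchovy, so not fish-free — no
B: has coconut oil, so not tree-nut-free — reject
C: has cod, so not fish-free; has egg yolk, so not egg-free — reject
D: has egg white, so not egg-free — reject
E: has cornstarch, so not Whole30-style — out
F: has coconut, so not tree-nut-free — out
G: has cod, so not fish-free — no
H: soy is permitted under the Whole30-style carve-out; nothing else excluded — OK
I: has egg white, so not egg-free — out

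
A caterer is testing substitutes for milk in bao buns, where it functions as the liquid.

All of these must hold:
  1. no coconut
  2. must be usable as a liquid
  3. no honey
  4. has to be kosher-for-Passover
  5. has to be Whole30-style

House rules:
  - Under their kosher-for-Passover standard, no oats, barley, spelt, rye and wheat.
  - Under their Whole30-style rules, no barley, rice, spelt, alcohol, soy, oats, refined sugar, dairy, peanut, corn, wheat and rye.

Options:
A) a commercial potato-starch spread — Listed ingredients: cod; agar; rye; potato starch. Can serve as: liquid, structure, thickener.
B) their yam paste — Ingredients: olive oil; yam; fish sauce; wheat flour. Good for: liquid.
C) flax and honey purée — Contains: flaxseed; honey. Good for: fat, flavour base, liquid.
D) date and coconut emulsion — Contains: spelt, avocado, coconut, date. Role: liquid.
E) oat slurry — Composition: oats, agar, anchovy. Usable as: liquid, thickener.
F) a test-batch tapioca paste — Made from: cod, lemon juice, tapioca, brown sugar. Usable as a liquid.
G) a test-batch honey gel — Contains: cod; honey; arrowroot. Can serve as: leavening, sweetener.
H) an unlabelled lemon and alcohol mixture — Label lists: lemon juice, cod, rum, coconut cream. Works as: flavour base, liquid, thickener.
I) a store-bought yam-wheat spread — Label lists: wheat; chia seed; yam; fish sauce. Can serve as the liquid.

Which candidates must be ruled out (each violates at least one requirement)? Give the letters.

A, B, C, D, E, F, G, H, I

A: has rye, so not kosher-for-Passover; has rye, so not Whole30-style — reject
B: has wheat flour, so not kosher-for-Passover; has wheat flour, so not Whole30-style — out
C: has honey, so not honey-free — reject
D: has spelt, so not kosher-for-Passover; has spelt, so not Whole30-style (and 1 more) — out
E: has oats, so not kosher-for-Passover; has oats, so not Whole30-style — reject
F: has brown sugar, so not Whole30-style — out
G: not usable as a liquid; has honey, so not honey-free — no
H: has rum, so not Whole30-style; has coconut cream, so not coconut-free — out
I: has wheat, so not kosher-for-Passover; has wheat, so not Whole30-style — out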